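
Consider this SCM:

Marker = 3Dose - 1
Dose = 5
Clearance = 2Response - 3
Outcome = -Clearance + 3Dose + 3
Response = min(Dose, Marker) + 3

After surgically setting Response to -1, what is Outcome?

do(Response=-1) replaces the equation Response = min(Dose, Marker) + 3 with the constant Response = -1.
Clearance = 2Response - 3  [with Response=-1]  = -5
Outcome = -Clearance + 3Dose + 3  [with Clearance=-5, Dose=5]  = 23

23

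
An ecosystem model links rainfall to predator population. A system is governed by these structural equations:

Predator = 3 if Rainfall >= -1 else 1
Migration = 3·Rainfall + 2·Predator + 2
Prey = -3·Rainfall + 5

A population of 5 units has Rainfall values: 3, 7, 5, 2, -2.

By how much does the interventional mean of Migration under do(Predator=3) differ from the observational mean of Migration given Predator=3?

-3.75

The intervention sets Predator=3 in all 5 units regardless of Rainfall. Recomputing Migration per unit gives 17, 29, 23, 14, 2; average 17.
E[Migration|Predator=3] averages over only the 4 units with Predator=3 (Rainfall = 3, 7, 5, 2): Migration = 17, 29, 23, 14, mean 20.75.
Difference = 17 − 20.75 = -3.75.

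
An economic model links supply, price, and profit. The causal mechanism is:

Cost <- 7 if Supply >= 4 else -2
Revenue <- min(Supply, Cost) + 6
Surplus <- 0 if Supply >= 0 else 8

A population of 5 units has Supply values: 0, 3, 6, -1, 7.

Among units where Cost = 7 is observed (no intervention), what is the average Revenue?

12.5

E[Revenue|Cost=7] averages over only the 2 units with Cost=7 (Supply = 6, 7): Revenue = 12, 13, mean 12.5.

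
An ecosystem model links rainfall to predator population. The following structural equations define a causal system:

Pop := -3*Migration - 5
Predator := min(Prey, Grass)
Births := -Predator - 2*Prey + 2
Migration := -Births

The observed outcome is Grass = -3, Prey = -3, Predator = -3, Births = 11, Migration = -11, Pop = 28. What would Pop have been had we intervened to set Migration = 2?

The intervention breaks the incoming arrows to Migration: Migration := -Births no longer applies, and Migration = 2.
Pop = -3*Migration - 5  [with Migration=2]  = -11

-11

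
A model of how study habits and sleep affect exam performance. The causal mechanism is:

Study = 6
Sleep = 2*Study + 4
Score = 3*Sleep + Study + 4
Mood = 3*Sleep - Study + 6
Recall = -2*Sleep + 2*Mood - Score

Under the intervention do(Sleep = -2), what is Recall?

do(Sleep=-2) replaces the equation Sleep = 2*Study + 4 with the constant Sleep = -2.
Score = 3*Sleep + Study + 4  [with Sleep=-2, Study=6]  = 4
Mood = 3*Sleep - Study + 6  [with Sleep=-2, Study=6]  = -6
Recall = -2*Sleep + 2*Mood - Score  [with Sleep=-2, Mood=-6, Score=4]  = -12

-12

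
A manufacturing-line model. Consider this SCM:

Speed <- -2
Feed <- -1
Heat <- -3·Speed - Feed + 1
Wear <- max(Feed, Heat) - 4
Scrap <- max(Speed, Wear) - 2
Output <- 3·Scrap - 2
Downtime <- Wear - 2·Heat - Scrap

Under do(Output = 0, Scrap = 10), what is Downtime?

Setting Output = 0, Scrap = 10 by intervention discards those variables' equations.
Heat = -3·Speed - Feed + 1  [with Speed=-2, Feed=-1]  = 8
Wear = max(Feed, Heat) - 4  [with Feed=-1, Heat=8]  = 4
Downtime = Wear - 2·Heat - Scrap  [with Wear=4, Heat=8, Scrap=10]  = -22

-22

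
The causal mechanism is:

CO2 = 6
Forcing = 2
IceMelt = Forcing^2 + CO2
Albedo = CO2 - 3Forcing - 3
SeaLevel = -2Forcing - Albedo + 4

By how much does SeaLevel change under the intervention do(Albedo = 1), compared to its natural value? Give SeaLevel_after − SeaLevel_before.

Intervening sets Albedo = 1 and removes its equation (Albedo = CO2 - 3Forcing - 3).
SeaLevel = -2Forcing - Albedo + 4  [with Forcing=2, Albedo=1]  = -1
Without intervention: Albedo = CO2 - 3Forcing - 3  [with CO2=6, Forcing=2]  = -3; SeaLevel = -2Forcing - Albedo + 4  [with Forcing=2, Albedo=-3]  = 3.
Change = -1 − 3 = -4.

-4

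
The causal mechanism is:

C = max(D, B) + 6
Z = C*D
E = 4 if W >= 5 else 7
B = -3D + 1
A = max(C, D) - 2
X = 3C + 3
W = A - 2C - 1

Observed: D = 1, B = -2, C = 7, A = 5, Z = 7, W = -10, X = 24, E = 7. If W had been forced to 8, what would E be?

4

Intervening sets W = 8 and removes its equation (W = A - 2C - 1).
E = 4 if W >= 5 else 7  [with W=8]  = 4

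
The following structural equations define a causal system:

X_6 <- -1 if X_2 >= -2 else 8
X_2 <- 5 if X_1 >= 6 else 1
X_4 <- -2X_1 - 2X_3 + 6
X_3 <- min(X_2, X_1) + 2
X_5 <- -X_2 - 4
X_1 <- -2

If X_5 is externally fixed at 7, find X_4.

The intervention breaks the incoming arrows to X_5: X_5 <- -X_2 - 4 no longer applies, and X_5 = 7.
Since X_4 is not a descendant of the intervened variable, it is unaffected.
X_2 = 5 if X_1 >= 6 else 1  [with X_1=-2]  = 1
X_3 = min(X_2, X_1) + 2  [with X_2=1, X_1=-2]  = 0
X_4 = -2X_1 - 2X_3 + 6  [with X_1=-2, X_3=0]  = 10

10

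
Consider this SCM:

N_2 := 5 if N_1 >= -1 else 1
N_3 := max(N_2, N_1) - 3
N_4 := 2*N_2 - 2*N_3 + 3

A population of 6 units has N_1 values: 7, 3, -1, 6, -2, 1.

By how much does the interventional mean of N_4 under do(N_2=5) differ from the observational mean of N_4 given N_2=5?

0.2

do(N_2=5) breaks N_2's dependence on N_1. With N_2=5 fixed, N_4 across the units is 5, 9, 9, 7, 9, 9, mean 8.
E[N_4|N_2=5] averages over only the 5 units with N_2=5 (N_1 = 7, 3, -1, 6, 1): N_4 = 5, 9, 9, 7, 9, mean 7.8.
Difference = 8 − 7.8 = 0.2.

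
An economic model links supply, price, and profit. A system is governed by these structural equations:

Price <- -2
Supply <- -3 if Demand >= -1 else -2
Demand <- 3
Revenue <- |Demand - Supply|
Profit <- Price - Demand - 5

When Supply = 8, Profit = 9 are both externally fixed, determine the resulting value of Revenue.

5

The joint intervention fixes Supply = 8, Profit = 9, removing each variable's own equation.
Revenue = |Demand - Supply|  [with Demand=3, Supply=8]  = 5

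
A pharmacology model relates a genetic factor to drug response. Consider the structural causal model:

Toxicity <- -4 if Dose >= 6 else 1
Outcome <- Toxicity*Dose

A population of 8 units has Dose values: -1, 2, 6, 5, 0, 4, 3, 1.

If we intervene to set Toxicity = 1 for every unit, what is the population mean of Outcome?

2.5

Every unit gets Toxicity=1 under the intervention. Outcome values become -1, 2, 6, 5, 0, 4, 3, 1; E[Outcome|do(Toxicity=1)] = 2.5.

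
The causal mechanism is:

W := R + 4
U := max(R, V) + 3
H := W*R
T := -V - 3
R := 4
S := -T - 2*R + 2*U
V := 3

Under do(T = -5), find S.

11

Under do(T=-5), the mechanism T := -V - 3 is discarded; T is fixed at -5.
U = max(R, V) + 3  [with R=4, V=3]  = 7
S = -T - 2*R + 2*U  [with T=-5, R=4, U=7]  = 11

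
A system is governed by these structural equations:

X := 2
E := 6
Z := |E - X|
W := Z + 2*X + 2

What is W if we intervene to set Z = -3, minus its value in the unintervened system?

The intervention breaks the incoming arrows to Z: Z := |E - X| no longer applies, and Z = -3.
W = Z + 2*X + 2  [with Z=-3, X=2]  = 3
Without intervention: Z = |E - X|  [with E=6, X=2]  = 4; W = Z + 2*X + 2  [with Z=4, X=2]  = 10.
Change = 3 − 10 = -7.

-7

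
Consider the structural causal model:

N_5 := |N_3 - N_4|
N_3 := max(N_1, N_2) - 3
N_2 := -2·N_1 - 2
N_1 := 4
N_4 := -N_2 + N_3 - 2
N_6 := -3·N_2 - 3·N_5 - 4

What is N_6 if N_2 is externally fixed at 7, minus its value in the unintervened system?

Under do(N_2=7), the mechanism N_2 := -2·N_1 - 2 is discarded; N_2 is fixed at 7.
N_3 = max(N_1, N_2) - 3  [with N_1=4, N_2=7]  = 4
N_4 = -N_2 + N_3 - 2  [with N_2=7, N_3=4]  = -5
N_5 = |N_3 - N_4|  [with N_3=4, N_4=-5]  = 9
N_6 = -3·N_2 - 3·N_5 - 4  [with N_2=7, N_5=9]  = -52
Without intervention: N_2 = -2·N_1 - 2  [with N_1=4]  = -10; N_3 = max(N_1, N_2) - 3  [with N_1=4, N_2=-10]  = 1; N_4 = -N_2 + N_3 - 2  [with N_2=-10, N_3=1]  = 9; N_5 = |N_3 - N_4|  [with N_3=1, N_4=9]  = 8; N_6 = -3·N_2 - 3·N_5 - 4  [with N_2=-10, N_5=8]  = 2.
Change = -52 − 2 = -54.

-54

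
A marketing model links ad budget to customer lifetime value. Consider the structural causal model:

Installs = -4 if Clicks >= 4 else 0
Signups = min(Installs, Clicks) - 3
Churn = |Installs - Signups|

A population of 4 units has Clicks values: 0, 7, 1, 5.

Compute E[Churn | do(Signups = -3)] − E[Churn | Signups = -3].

do(Signups=-3) breaks Signups's dependence on Clicks. With Signups=-3 fixed, Churn across the units is 3, 1, 3, 1, mean 2.
Conditioning on Signups=-3 selects the 2 unit(s) with Clicks ∈ {0, 1}. Their Churn values: 3, 3. Mean = 3.
Difference = 2 − 3 = -1.

-1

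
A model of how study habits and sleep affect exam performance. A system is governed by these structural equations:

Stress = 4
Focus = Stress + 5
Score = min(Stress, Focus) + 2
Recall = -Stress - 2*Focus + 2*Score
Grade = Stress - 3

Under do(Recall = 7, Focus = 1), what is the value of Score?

3

Setting Recall = 7, Focus = 1 by intervention discards those variables' equations.
Score = min(Stress, Focus) + 2  [with Stress=4, Focus=1]  = 3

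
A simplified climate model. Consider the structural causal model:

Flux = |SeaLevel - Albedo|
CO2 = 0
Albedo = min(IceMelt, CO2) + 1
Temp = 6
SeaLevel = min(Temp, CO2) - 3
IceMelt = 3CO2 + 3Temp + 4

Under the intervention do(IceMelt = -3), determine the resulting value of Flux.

The intervention breaks the incoming arrows to IceMelt: IceMelt = 3CO2 + 3Temp + 4 no longer applies, and IceMelt = -3.
Albedo = min(IceMelt, CO2) + 1  [with IceMelt=-3, CO2=0]  = -2
SeaLevel = min(Temp, CO2) - 3  [with Temp=6, CO2=0]  = -3
Flux = |SeaLevel - Albedo|  [with SeaLevel=-3, Albedo=-2]  = 1

1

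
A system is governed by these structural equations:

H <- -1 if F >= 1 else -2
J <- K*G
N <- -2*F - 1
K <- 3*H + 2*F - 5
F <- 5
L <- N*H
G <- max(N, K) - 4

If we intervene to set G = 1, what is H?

-1

Under do(G=1), the mechanism G <- max(N, K) - 4 is discarded; G is fixed at 1.
No directed path runs from G to H, so H keeps its natural value.
H = -1 if F >= 1 else -2  [with F=5]  = -1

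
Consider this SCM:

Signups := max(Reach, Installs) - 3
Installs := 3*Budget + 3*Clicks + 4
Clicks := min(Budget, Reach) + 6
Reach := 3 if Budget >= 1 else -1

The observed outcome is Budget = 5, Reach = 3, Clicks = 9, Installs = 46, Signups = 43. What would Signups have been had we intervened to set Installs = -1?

0

Intervening sets Installs = -1 and removes its equation (Installs := 3*Budget + 3*Clicks + 4).
Reach = 3 if Budget >= 1 else -1  [with Budget=5]  = 3
Signups = max(Reach, Installs) - 3  [with Reach=3, Installs=-1]  = 0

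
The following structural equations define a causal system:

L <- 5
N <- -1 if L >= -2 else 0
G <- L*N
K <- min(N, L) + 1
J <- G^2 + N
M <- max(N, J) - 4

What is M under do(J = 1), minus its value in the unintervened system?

-23

The intervention breaks the incoming arrows to J: J <- G^2 + N no longer applies, and J = 1.
N = -1 if L >= -2 else 0  [with L=5]  = -1
M = max(N, J) - 4  [with N=-1, J=1]  = -3
Without intervention: N = -1 if L >= -2 else 0  [with L=5]  = -1; G = L*N  [with L=5, N=-1]  = -5; J = G^2 + N  [with G=-5, N=-1]  = 24; M = max(N, J) - 4  [with N=-1, J=24]  = 20.
Change = -3 − 20 = -23.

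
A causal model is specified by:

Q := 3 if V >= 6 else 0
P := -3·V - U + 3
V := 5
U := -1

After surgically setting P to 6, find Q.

0

Under do(P=6), the mechanism P := -3·V - U + 3 is discarded; P is fixed at 6.
Since Q is not a descendant of the intervened variable, it is unaffected.
Q = 3 if V >= 6 else 0  [with V=5]  = 0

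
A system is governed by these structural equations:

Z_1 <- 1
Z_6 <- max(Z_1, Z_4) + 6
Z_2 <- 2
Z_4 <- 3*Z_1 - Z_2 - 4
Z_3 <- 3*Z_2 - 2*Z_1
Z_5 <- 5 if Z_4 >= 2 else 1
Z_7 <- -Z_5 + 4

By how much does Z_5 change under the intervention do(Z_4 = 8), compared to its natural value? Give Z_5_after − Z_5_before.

Intervening sets Z_4 = 8 and removes its equation (Z_4 <- 3*Z_1 - Z_2 - 4).
Z_5 = 5 if Z_4 >= 2 else 1  [with Z_4=8]  = 5
Without intervention: Z_4 = 3*Z_1 - Z_2 - 4  [with Z_1=1, Z_2=2]  = -3; Z_5 = 5 if Z_4 >= 2 else 1  [with Z_4=-3]  = 1.
Change = 5 − 1 = 4.

4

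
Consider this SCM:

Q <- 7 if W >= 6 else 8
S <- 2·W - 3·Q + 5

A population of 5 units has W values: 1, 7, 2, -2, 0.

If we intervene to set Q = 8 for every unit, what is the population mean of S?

The intervention sets Q=8 in all 5 units regardless of W. Recomputing S per unit gives -17, -5, -15, -23, -19; average -15.8.

-15.8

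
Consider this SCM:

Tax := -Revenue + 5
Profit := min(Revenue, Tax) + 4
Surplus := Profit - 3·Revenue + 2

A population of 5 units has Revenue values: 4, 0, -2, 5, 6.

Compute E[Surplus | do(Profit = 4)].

The intervention sets Profit=4 in all 5 units regardless of Revenue. Recomputing Surplus per unit gives -6, 6, 12, -9, -12; average -1.8.

-1.8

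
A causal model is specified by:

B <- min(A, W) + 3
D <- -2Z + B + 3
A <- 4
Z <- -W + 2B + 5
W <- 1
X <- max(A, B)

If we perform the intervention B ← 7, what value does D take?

-26

do(B=7) replaces the equation B <- min(A, W) + 3 with the constant B = 7.
Z = -W + 2B + 5  [with W=1, B=7]  = 18
D = -2Z + B + 3  [with Z=18, B=7]  = -26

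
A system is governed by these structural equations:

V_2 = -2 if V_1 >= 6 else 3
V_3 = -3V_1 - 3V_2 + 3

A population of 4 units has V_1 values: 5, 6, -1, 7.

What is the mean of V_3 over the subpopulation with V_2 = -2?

Conditioning on V_2=-2 selects the 2 unit(s) with V_1 ∈ {6, 7}. Their V_3 values: -9, -12. Mean = -10.5.

-10.5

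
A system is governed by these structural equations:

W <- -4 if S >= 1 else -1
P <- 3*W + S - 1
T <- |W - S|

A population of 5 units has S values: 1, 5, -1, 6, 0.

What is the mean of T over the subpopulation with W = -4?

Observing W=-4 restricts to units where W's equation naturally yields -4: S ∈ {1, 5, 6}. In that subpopulation T = 5, 9, 10, mean 8.

8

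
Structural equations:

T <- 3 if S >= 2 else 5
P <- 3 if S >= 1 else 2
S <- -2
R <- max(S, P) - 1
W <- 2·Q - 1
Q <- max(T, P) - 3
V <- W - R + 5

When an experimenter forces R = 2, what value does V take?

6

The intervention breaks the incoming arrows to R: R <- max(S, P) - 1 no longer applies, and R = 2.
P = 3 if S >= 1 else 2  [with S=-2]  = 2
T = 3 if S >= 2 else 5  [with S=-2]  = 5
Q = max(T, P) - 3  [with T=5, P=2]  = 2
W = 2·Q - 1  [with Q=2]  = 3
V = W - R + 5  [with W=3, R=2]  = 6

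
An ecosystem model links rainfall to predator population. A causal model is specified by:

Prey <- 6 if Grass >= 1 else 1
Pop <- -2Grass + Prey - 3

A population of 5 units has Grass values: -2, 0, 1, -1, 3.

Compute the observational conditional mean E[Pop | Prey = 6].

Conditioning on Prey=6 selects the 2 unit(s) with Grass ∈ {1, 3}. Their Pop values: 1, -3. Mean = -1.

-1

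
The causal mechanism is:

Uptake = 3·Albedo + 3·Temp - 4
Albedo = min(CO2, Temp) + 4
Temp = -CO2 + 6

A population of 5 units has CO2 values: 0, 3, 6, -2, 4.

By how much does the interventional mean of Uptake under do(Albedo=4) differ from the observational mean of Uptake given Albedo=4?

2.4

Every unit gets Albedo=4 under the intervention. Uptake values become 26, 17, 8, 32, 14; E[Uptake|do(Albedo=4)] = 19.4.
E[Uptake|Albedo=4] averages over only the 2 units with Albedo=4 (CO2 = 0, 6): Uptake = 26, 8, mean 17.
Difference = 19.4 − 17 = 2.4.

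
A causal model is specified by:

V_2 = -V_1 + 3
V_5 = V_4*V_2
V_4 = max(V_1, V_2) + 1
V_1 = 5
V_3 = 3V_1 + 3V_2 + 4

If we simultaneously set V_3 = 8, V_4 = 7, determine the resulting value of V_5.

Setting V_3 = 8, V_4 = 7 by intervention discards those variables' equations.
V_2 = -V_1 + 3  [with V_1=5]  = -2
V_5 = V_4*V_2  [with V_4=7, V_2=-2]  = -14

-14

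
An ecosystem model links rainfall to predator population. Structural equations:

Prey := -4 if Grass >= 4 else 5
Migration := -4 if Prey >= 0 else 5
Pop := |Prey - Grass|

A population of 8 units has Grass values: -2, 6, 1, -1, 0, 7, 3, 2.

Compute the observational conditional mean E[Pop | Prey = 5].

4.5

E[Pop|Prey=5] averages over only the 6 units with Prey=5 (Grass = -2, 1, -1, 0, 3, 2): Pop = 7, 4, 6, 5, 2, 3, mean 4.5.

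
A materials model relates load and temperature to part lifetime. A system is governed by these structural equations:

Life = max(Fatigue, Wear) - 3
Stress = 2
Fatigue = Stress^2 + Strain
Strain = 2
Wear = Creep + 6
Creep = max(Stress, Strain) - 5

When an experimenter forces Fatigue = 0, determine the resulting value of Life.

0

The intervention breaks the incoming arrows to Fatigue: Fatigue = Stress^2 + Strain no longer applies, and Fatigue = 0.
Creep = max(Stress, Strain) - 5  [with Stress=2, Strain=2]  = -3
Wear = Creep + 6  [with Creep=-3]  = 3
Life = max(Fatigue, Wear) - 3  [with Fatigue=0, Wear=3]  = 0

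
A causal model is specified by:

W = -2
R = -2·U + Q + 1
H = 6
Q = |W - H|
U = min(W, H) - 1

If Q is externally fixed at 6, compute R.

Intervening sets Q = 6 and removes its equation (Q = |W - H|).
U = min(W, H) - 1  [with W=-2, H=6]  = -3
R = -2·U + Q + 1  [with U=-3, Q=6]  = 13

13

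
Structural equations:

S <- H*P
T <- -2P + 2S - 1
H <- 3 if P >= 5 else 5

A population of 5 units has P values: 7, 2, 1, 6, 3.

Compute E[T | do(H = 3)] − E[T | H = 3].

-10.8

do(H=3) breaks H's dependence on P. With H=3 fixed, T across the units is 27, 7, 3, 23, 11, mean 14.2.
Observing H=3 restricts to units where H's equation naturally yields 3: P ∈ {7, 6}. In that subpopulation T = 27, 23, mean 25.
Difference = 14.2 − 25 = -10.8.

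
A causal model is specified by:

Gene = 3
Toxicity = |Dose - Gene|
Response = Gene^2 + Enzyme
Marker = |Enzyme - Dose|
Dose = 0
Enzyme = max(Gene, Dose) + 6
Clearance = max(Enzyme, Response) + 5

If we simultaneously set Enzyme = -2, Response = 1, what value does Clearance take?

6

Under do(Enzyme = -2, Response = 1), each intervened variable's structural equation is replaced by its fixed value.
Clearance = max(Enzyme, Response) + 5  [with Enzyme=-2, Response=1]  = 6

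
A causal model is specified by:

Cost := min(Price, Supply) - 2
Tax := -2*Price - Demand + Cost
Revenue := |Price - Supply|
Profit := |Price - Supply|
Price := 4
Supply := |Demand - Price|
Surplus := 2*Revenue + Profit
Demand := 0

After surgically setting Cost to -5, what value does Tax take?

Under do(Cost=-5), the mechanism Cost := min(Price, Supply) - 2 is discarded; Cost is fixed at -5.
Tax = -2*Price - Demand + Cost  [with Price=4, Demand=0, Cost=-5]  = -13

-13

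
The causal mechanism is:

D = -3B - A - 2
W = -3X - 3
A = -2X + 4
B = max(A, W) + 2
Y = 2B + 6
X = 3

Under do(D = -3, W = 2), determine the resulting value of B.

Under do(D = -3, W = 2), each intervened variable's structural equation is replaced by its fixed value.
A = -2X + 4  [with X=3]  = -2
B = max(A, W) + 2  [with A=-2, W=2]  = 4

4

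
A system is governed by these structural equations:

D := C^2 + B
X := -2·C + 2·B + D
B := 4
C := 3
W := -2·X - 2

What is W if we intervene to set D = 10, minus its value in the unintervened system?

do(D=10) replaces the equation D := C^2 + B with the constant D = 10.
X = -2·C + 2·B + D  [with C=3, B=4, D=10]  = 12
W = -2·X - 2  [with X=12]  = -26
Without intervention: D = C^2 + B  [with C=3, B=4]  = 13; X = -2·C + 2·B + D  [with C=3, B=4, D=13]  = 15; W = -2·X - 2  [with X=15]  = -32.
Change = -26 − (-32) = 6.

6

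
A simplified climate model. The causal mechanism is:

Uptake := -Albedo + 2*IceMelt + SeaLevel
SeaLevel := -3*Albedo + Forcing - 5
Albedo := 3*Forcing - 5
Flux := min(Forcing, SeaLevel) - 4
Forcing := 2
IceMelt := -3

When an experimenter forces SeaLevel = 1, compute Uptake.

Under do(SeaLevel=1), the mechanism SeaLevel := -3*Albedo + Forcing - 5 is discarded; SeaLevel is fixed at 1.
Albedo = 3*Forcing - 5  [with Forcing=2]  = 1
Uptake = -Albedo + 2*IceMelt + SeaLevel  [with Albedo=1, IceMelt=-3, SeaLevel=1]  = -6

-6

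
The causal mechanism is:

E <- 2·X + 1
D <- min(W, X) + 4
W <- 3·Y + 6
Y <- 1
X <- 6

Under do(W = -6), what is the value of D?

-2

The intervention breaks the incoming arrows to W: W <- 3·Y + 6 no longer applies, and W = -6.
D = min(W, X) + 4  [with W=-6, X=6]  = -2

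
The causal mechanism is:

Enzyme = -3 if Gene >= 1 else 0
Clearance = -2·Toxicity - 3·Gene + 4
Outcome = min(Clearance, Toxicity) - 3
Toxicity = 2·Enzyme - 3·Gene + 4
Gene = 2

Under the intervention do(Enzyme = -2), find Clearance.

Under do(Enzyme=-2), the mechanism Enzyme = -3 if Gene >= 1 else 0 is discarded; Enzyme is fixed at -2.
Toxicity = 2·Enzyme - 3·Gene + 4  [with Enzyme=-2, Gene=2]  = -6
Clearance = -2·Toxicity - 3·Gene + 4  [with Toxicity=-6, Gene=2]  = 10

10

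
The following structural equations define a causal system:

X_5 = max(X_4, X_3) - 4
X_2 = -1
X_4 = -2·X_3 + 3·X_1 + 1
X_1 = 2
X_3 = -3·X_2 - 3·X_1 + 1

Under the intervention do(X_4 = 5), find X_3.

-2

Under do(X_4=5), the mechanism X_4 = -2·X_3 + 3·X_1 + 1 is discarded; X_4 is fixed at 5.
Since X_3 is not a descendant of the intervened variable, it is unaffected.
X_3 = -3·X_2 - 3·X_1 + 1  [with X_2=-1, X_1=2]  = -2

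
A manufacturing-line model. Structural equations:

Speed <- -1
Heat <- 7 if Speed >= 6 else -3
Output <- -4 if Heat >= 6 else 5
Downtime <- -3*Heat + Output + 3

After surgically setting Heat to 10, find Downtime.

-31

Under do(Heat=10), the mechanism Heat <- 7 if Speed >= 6 else -3 is discarded; Heat is fixed at 10.
Output = -4 if Heat >= 6 else 5  [with Heat=10]  = -4
Downtime = -3*Heat + Output + 3  [with Heat=10, Output=-4]  = -31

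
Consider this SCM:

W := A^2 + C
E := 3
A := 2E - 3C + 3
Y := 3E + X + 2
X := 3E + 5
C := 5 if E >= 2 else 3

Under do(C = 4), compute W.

13

Under do(C=4), the mechanism C := 5 if E >= 2 else 3 is discarded; C is fixed at 4.
A = 2E - 3C + 3  [with E=3, C=4]  = -3
W = A^2 + C  [with A=-3, C=4]  = 13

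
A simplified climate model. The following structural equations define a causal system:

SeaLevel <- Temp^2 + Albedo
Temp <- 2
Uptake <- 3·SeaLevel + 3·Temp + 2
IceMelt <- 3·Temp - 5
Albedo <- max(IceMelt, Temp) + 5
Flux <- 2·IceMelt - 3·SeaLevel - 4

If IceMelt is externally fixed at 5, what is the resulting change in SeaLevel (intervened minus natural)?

3

Under do(IceMelt=5), the mechanism IceMelt <- 3·Temp - 5 is discarded; IceMelt is fixed at 5.
Albedo = max(IceMelt, Temp) + 5  [with IceMelt=5, Temp=2]  = 10
SeaLevel = Temp^2 + Albedo  [with Temp=2, Albedo=10]  = 14
Without intervention: IceMelt = 3·Temp - 5  [with Temp=2]  = 1; Albedo = max(IceMelt, Temp) + 5  [with IceMelt=1, Temp=2]  = 7; SeaLevel = Temp^2 + Albedo  [with Temp=2, Albedo=7]  = 11.
Change = 14 − 11 = 3.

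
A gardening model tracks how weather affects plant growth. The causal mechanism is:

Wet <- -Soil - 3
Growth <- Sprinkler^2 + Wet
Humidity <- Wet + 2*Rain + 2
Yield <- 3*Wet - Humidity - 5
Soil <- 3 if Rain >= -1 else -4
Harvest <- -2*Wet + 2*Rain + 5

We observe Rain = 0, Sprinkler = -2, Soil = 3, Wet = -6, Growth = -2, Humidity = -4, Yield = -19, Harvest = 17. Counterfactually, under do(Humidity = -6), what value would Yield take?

-17

Intervening sets Humidity = -6 and removes its equation (Humidity <- Wet + 2*Rain + 2).
Soil = 3 if Rain >= -1 else -4  [with Rain=0]  = 3
Wet = -Soil - 3  [with Soil=3]  = -6
Yield = 3*Wet - Humidity - 5  [with Wet=-6, Humidity=-6]  = -17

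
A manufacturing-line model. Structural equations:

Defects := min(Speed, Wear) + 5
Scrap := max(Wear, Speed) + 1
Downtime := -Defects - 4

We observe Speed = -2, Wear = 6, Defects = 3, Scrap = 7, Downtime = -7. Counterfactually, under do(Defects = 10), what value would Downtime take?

-14

do(Defects=10) replaces the equation Defects := min(Speed, Wear) + 5 with the constant Defects = 10.
Downtime = -Defects - 4  [with Defects=10]  = -14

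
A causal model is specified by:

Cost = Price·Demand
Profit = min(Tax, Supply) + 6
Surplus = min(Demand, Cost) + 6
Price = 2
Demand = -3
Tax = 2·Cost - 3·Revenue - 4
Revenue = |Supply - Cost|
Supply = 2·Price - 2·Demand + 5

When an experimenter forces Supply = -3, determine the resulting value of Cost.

-6

The intervention breaks the incoming arrows to Supply: Supply = 2·Price - 2·Demand + 5 no longer applies, and Supply = -3.
Cost is not downstream of the intervention, so its value is determined by the original equations.
Cost = Price·Demand  [with Price=2, Demand=-3]  = -6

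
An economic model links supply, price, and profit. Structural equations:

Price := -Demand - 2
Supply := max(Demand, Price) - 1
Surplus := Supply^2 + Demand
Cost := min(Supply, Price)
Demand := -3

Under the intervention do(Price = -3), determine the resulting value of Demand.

Under do(Price=-3), the mechanism Price := -Demand - 2 is discarded; Price is fixed at -3.
Demand is not downstream of the intervention, so its value is determined by the original equations.

-3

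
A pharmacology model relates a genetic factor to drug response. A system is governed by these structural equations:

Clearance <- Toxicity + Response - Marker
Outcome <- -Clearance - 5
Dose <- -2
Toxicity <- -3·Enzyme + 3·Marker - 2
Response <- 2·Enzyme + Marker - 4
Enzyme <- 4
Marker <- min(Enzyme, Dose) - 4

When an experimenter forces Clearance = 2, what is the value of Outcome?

-7

Intervening sets Clearance = 2 and removes its equation (Clearance <- Toxicity + Response - Marker).
Outcome = -Clearance - 5  [with Clearance=2]  = -7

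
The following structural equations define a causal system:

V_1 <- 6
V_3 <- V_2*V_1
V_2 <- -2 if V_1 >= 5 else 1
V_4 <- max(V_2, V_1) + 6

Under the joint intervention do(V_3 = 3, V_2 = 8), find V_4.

14

The joint intervention fixes V_3 = 3, V_2 = 8, removing each variable's own equation.
V_4 = max(V_2, V_1) + 6  [with V_2=8, V_1=6]  = 14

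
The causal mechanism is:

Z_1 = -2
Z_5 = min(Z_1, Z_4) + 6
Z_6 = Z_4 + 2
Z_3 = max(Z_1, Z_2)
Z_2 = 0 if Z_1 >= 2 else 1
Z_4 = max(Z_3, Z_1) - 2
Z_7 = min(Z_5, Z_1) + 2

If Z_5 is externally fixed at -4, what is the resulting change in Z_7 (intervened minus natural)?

-2

Under do(Z_5=-4), the mechanism Z_5 = min(Z_1, Z_4) + 6 is discarded; Z_5 is fixed at -4.
Z_7 = min(Z_5, Z_1) + 2  [with Z_5=-4, Z_1=-2]  = -2
Without intervention: Z_2 = 0 if Z_1 >= 2 else 1  [with Z_1=-2]  = 1; Z_3 = max(Z_1, Z_2)  [with Z_1=-2, Z_2=1]  = 1; Z_4 = max(Z_3, Z_1) - 2  [with Z_3=1, Z_1=-2]  = -1; Z_5 = min(Z_1, Z_4) + 6  [with Z_1=-2, Z_4=-1]  = 4; Z_7 = min(Z_5, Z_1) + 2  [with Z_5=4, Z_1=-2]  = 0.
Change = -2 − 0 = -2.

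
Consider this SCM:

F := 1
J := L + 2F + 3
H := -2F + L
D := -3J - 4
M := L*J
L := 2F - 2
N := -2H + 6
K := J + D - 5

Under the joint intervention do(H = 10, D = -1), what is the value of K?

Setting H = 10, D = -1 by intervention discards those variables' equations.
L = 2F - 2  [with F=1]  = 0
J = L + 2F + 3  [with L=0, F=1]  = 5
K = J + D - 5  [with J=5, D=-1]  = -1

-1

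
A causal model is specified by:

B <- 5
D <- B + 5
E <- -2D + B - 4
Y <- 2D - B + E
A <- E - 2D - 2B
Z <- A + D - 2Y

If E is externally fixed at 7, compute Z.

The intervention breaks the incoming arrows to E: E <- -2D + B - 4 no longer applies, and E = 7.
D = B + 5  [with B=5]  = 10
Y = 2D - B + E  [with D=10, B=5, E=7]  = 22
A = E - 2D - 2B  [with E=7, D=10, B=5]  = -23
Z = A + D - 2Y  [with A=-23, D=10, Y=22]  = -57

-57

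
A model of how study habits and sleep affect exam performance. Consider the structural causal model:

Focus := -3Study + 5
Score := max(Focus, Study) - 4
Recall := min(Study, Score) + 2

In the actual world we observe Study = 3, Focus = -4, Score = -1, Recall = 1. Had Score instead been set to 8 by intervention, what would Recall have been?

5

The intervention breaks the incoming arrows to Score: Score := max(Focus, Study) - 4 no longer applies, and Score = 8.
Recall = min(Study, Score) + 2  [with Study=3, Score=8]  = 5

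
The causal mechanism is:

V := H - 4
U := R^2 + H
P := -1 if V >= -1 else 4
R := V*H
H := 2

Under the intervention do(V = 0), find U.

2

Under do(V=0), the mechanism V := H - 4 is discarded; V is fixed at 0.
R = V*H  [with V=0, H=2]  = 0
U = R^2 + H  [with R=0, H=2]  = 2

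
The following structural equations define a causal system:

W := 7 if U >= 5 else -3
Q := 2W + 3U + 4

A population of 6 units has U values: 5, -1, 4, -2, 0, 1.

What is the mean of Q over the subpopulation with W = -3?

Conditioning on W=-3 selects the 5 unit(s) with U ∈ {-1, 4, -2, 0, 1}. Their Q values: -5, 10, -8, -2, 1. Mean = -0.8.

-0.8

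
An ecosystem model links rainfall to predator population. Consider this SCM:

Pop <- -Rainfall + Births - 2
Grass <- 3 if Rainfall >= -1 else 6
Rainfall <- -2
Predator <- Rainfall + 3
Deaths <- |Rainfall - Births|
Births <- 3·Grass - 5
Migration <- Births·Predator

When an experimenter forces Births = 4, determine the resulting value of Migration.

4

Under do(Births=4), the mechanism Births <- 3·Grass - 5 is discarded; Births is fixed at 4.
Predator = Rainfall + 3  [with Rainfall=-2]  = 1
Migration = Births·Predator  [with Births=4, Predator=1]  = 4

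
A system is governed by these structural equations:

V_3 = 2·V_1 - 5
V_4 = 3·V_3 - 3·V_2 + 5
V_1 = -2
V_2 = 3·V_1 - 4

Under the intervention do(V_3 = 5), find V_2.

-10

Under do(V_3=5), the mechanism V_3 = 2·V_1 - 5 is discarded; V_3 is fixed at 5.
Since V_2 is not a descendant of the intervened variable, it is unaffected.
V_2 = 3·V_1 - 4  [with V_1=-2]  = -10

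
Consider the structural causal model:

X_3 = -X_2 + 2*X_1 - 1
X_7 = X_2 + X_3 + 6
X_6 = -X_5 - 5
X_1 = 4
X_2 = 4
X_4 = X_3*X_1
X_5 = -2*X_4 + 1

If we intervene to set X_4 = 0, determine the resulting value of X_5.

1

Intervening sets X_4 = 0 and removes its equation (X_4 = X_3*X_1).
X_5 = -2*X_4 + 1  [with X_4=0]  = 1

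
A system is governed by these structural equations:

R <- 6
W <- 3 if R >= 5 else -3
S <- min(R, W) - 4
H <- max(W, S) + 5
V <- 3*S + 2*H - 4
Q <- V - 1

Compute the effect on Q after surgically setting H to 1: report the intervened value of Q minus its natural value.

Under do(H=1), the mechanism H <- max(W, S) + 5 is discarded; H is fixed at 1.
W = 3 if R >= 5 else -3  [with R=6]  = 3
S = min(R, W) - 4  [with R=6, W=3]  = -1
V = 3*S + 2*H - 4  [with S=-1, H=1]  = -5
Q = V - 1  [with V=-5]  = -6
Without intervention: W = 3 if R >= 5 else -3  [with R=6]  = 3; S = min(R, W) - 4  [with R=6, W=3]  = -1; H = max(W, S) + 5  [with W=3, S=-1]  = 8; V = 3*S + 2*H - 4  [with S=-1, H=8]  = 9; Q = V - 1  [with V=9]  = 8.
Change = -6 − 8 = -14.

-14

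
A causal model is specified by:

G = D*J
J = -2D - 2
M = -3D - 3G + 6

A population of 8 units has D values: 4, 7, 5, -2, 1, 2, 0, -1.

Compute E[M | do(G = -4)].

do(G=-4) breaks G's dependence on D. With G=-4 fixed, M across the units is 6, -3, 3, 24, 15, 12, 18, 21, mean 12.

12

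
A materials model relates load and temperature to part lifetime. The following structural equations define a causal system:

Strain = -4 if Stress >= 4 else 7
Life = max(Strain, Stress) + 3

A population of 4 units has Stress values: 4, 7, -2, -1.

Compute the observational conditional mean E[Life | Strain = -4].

Observing Strain=-4 restricts to units where Strain's equation naturally yields -4: Stress ∈ {4, 7}. In that subpopulation Life = 7, 10, mean 8.5.

8.5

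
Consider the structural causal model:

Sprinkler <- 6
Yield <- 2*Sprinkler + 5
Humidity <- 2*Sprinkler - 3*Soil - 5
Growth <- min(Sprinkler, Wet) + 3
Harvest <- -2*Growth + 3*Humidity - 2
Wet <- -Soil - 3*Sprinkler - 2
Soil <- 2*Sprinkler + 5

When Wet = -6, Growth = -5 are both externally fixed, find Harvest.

-124

Under do(Wet = -6, Growth = -5), each intervened variable's structural equation is replaced by its fixed value.
Soil = 2*Sprinkler + 5  [with Sprinkler=6]  = 17
Humidity = 2*Sprinkler - 3*Soil - 5  [with Sprinkler=6, Soil=17]  = -44
Harvest = -2*Growth + 3*Humidity - 2  [with Growth=-5, Humidity=-44]  = -124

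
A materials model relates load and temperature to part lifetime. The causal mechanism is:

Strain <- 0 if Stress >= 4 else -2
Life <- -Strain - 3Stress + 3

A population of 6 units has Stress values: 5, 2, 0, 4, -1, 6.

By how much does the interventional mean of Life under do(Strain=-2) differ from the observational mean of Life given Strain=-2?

The intervention sets Strain=-2 in all 6 units regardless of Stress. Recomputing Life per unit gives -10, -1, 5, -7, 8, -13; average -3.
E[Life|Strain=-2] averages over only the 3 units with Strain=-2 (Stress = 2, 0, -1): Life = -1, 5, 8, mean 4.
Difference = -3 − 4 = -7.

-7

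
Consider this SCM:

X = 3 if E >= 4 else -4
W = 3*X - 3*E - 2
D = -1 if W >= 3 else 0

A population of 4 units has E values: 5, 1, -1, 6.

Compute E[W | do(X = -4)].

do(X=-4) breaks X's dependence on E. With X=-4 fixed, W across the units is -29, -17, -11, -32, mean -22.25.

-22.25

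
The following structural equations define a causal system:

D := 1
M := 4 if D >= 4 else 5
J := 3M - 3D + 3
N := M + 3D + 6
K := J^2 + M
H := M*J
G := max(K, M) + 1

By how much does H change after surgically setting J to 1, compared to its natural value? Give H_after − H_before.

The intervention breaks the incoming arrows to J: J := 3M - 3D + 3 no longer applies, and J = 1.
M = 4 if D >= 4 else 5  [with D=1]  = 5
H = M*J  [with M=5, J=1]  = 5
Without intervention: M = 4 if D >= 4 else 5  [with D=1]  = 5; J = 3M - 3D + 3  [with M=5, D=1]  = 15; H = M*J  [with M=5, J=15]  = 75.
Change = 5 − 75 = -70.

-70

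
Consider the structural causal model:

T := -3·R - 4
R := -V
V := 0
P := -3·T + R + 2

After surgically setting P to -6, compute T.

-4

Under do(P=-6), the mechanism P := -3·T + R + 2 is discarded; P is fixed at -6.
Since T is not a descendant of the intervened variable, it is unaffected.
R = -V  [with V=0]  = 0
T = -3·R - 4  [with R=0]  = -4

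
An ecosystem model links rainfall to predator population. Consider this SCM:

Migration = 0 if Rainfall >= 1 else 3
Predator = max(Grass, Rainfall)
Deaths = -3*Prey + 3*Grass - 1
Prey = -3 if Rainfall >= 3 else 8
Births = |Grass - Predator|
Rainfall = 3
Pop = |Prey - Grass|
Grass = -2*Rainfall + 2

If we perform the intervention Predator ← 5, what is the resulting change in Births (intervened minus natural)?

Intervening sets Predator = 5 and removes its equation (Predator = max(Grass, Rainfall)).
Grass = -2*Rainfall + 2  [with Rainfall=3]  = -4
Births = |Grass - Predator|  [with Grass=-4, Predator=5]  = 9
Without intervention: Grass = -2*Rainfall + 2  [with Rainfall=3]  = -4; Predator = max(Grass, Rainfall)  [with Grass=-4, Rainfall=3]  = 3; Births = |Grass - Predator|  [with Grass=-4, Predator=3]  = 7.
Change = 9 − 7 = 2.

2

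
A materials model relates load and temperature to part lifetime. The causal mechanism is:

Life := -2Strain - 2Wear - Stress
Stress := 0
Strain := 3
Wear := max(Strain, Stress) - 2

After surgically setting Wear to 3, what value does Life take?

-12

The intervention breaks the incoming arrows to Wear: Wear := max(Strain, Stress) - 2 no longer applies, and Wear = 3.
Life = -2Strain - 2Wear - Stress  [with Strain=3, Wear=3, Stress=0]  = -12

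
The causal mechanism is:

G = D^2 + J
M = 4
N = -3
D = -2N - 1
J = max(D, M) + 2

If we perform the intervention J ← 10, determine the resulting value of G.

35

Intervening sets J = 10 and removes its equation (J = max(D, M) + 2).
D = -2N - 1  [with N=-3]  = 5
G = D^2 + J  [with D=5, J=10]  = 35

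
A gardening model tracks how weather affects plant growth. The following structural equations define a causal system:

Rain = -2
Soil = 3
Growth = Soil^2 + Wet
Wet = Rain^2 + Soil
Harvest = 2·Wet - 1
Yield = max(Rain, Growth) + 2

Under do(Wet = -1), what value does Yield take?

10

do(Wet=-1) replaces the equation Wet = Rain^2 + Soil with the constant Wet = -1.
Growth = Soil^2 + Wet  [with Soil=3, Wet=-1]  = 8
Yield = max(Rain, Growth) + 2  [with Rain=-2, Growth=8]  = 10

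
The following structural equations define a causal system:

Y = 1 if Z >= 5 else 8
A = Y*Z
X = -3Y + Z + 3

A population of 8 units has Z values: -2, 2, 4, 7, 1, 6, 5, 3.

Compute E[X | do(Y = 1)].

3.25

Under do(Y=1), Y's equation is replaced by Y=1 for every unit. Per-unit X: -2, 2, 4, 7, 1, 6, 5, 3. Mean = 3.25.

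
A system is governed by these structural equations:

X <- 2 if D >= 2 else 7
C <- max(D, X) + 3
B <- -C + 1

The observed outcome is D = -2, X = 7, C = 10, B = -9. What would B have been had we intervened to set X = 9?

Under do(X=9), the mechanism X <- 2 if D >= 2 else 7 is discarded; X is fixed at 9.
C = max(D, X) + 3  [with D=-2, X=9]  = 12
B = -C + 1  [with C=12]  = -11

-11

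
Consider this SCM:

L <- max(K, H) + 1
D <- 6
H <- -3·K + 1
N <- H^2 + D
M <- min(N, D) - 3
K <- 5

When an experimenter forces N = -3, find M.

-6

Under do(N=-3), the mechanism N <- H^2 + D is discarded; N is fixed at -3.
M = min(N, D) - 3  [with N=-3, D=6]  = -6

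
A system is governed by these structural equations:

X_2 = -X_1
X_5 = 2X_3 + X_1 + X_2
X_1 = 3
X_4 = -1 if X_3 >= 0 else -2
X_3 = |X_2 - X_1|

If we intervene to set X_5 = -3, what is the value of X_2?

Under do(X_5=-3), the mechanism X_5 = 2X_3 + X_1 + X_2 is discarded; X_5 is fixed at -3.
No directed path runs from X_5 to X_2, so X_2 keeps its natural value.
X_2 = -X_1  [with X_1=3]  = -3

-3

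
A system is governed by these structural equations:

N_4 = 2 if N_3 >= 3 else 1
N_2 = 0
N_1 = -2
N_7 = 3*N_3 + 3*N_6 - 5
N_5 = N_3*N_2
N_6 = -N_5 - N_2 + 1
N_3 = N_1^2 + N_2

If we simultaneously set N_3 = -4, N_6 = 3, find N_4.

1

Setting N_3 = -4, N_6 = 3 by intervention discards those variables' equations.
N_4 = 2 if N_3 >= 3 else 1  [with N_3=-4]  = 1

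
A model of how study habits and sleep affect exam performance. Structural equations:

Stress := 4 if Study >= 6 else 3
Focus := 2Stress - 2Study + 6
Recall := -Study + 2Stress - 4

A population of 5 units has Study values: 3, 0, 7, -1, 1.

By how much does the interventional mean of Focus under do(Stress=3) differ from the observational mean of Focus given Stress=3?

-2.5

Under do(Stress=3), Stress's equation is replaced by Stress=3 for every unit. Per-unit Focus: 6, 12, -2, 14, 10. Mean = 8.
Conditioning on Stress=3 selects the 4 unit(s) with Study ∈ {3, 0, -1, 1}. Their Focus values: 6, 12, 14, 10. Mean = 10.5.
Difference = 8 − 10.5 = -2.5.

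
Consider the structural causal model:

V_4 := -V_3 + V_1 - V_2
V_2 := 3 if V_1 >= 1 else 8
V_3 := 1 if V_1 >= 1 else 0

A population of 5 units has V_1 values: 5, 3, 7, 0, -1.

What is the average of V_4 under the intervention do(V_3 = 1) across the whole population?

-3.2

Under do(V_3=1), V_3's equation is replaced by V_3=1 for every unit. Per-unit V_4: 1, -1, 3, -9, -10. Mean = -3.2.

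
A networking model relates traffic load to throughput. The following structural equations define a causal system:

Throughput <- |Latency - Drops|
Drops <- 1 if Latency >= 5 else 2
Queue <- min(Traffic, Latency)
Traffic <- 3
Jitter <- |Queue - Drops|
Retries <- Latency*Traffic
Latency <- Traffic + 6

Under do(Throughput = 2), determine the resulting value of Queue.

3

Intervening sets Throughput = 2 and removes its equation (Throughput <- |Latency - Drops|).
Queue is not downstream of the intervention, so its value is determined by the original equations.
Latency = Traffic + 6  [with Traffic=3]  = 9
Queue = min(Traffic, Latency)  [with Traffic=3, Latency=9]  = 3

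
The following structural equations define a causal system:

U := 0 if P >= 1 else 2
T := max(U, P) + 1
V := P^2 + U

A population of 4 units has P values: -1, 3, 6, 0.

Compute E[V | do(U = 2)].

13.5

do(U=2) breaks U's dependence on P. With U=2 fixed, V across the units is 3, 11, 38, 2, mean 13.5.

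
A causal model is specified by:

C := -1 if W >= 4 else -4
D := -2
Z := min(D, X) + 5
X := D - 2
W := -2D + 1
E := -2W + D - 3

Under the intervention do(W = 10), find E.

Under do(W=10), the mechanism W := -2D + 1 is discarded; W is fixed at 10.
E = -2W + D - 3  [with W=10, D=-2]  = -25

-25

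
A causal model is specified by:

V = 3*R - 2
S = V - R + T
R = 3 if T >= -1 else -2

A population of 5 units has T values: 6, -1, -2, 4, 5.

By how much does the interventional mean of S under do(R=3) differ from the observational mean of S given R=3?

do(R=3) breaks R's dependence on T. With R=3 fixed, S across the units is 10, 3, 2, 8, 9, mean 6.4.
Conditioning on R=3 selects the 4 unit(s) with T ∈ {6, -1, 4, 5}. Their S values: 10, 3, 8, 9. Mean = 7.5.
Difference = 6.4 − 7.5 = -1.1.

-1.1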